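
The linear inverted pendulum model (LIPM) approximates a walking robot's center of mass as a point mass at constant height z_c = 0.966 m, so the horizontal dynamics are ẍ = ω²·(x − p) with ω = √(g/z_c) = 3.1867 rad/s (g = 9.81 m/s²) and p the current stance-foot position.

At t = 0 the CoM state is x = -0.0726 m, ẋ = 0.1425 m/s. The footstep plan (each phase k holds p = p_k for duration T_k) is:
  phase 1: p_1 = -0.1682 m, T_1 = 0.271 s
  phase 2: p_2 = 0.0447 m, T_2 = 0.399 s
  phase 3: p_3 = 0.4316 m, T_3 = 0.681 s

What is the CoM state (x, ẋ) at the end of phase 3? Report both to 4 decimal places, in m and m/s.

phase 1: p=-0.1682, T=0.271, ωT=0.863596, cosh=1.396658, sinh=0.975015; start (x,ẋ)=(-0.072600, 0.142500) → end (x,ẋ)=(0.008920, 0.496061)
phase 2: p=0.0447, T=0.399, ωT=1.271493, cosh=1.923293, sinh=1.642881; start (x,ẋ)=(0.008920, 0.496061) → end (x,ẋ)=(0.231626, 0.766751)
phase 3: p=0.4316, T=0.681, ωT=2.170143, cosh=4.436848, sinh=4.322686; start (x,ẋ)=(0.231626, 0.766751) → end (x,ẋ)=(0.584425, 0.647291)

x = 0.5844, ẋ = 0.6473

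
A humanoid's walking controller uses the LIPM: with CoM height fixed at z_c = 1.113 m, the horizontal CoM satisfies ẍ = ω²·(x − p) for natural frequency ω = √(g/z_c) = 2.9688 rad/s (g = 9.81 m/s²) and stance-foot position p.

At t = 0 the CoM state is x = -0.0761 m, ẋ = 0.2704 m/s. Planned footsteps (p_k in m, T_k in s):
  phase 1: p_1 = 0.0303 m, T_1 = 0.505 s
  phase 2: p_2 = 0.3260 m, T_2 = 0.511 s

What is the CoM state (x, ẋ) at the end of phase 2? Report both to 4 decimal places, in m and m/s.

x = -0.5417, ẋ = -2.3546

phase 1: p=0.0303, T=0.505, ωT=1.499244, cosh=2.350801, sinh=2.127502; start (x,ẋ)=(-0.076100, 0.270400) → end (x,ẋ)=(-0.026051, -0.036379)
phase 2: p=0.3260, T=0.511, ωT=1.517057, cosh=2.389072, sinh=2.169716; start (x,ẋ)=(-0.026051, -0.036379) → end (x,ẋ)=(-0.541663, -2.354633)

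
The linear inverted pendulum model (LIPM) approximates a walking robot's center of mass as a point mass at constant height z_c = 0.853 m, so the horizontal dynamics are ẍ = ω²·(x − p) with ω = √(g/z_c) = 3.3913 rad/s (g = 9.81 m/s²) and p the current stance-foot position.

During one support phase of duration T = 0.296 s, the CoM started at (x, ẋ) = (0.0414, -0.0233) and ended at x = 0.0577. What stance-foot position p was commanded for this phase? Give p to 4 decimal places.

p = -0.0032

ωT = 3.3913·0.296 = 1.003825; cosh(ωT) = 1.547587, sinh(ωT) = 1.181112
x(T) = p + (x₀−p)·cosh(ωT) + (ẋ₀/ω)·sinh(ωT) ⇒ p·(1 − cosh) = x(T) − x₀·cosh − (ẋ₀/ω)·sinh
numerator   = 0.0577 − (0.0414)·1.547587 − (-0.0233/3.3913)·1.181112 = 0.001745
denominator = 1 − 1.547587 = -0.547587
p = 0.001745 / -0.547587 = -0.0032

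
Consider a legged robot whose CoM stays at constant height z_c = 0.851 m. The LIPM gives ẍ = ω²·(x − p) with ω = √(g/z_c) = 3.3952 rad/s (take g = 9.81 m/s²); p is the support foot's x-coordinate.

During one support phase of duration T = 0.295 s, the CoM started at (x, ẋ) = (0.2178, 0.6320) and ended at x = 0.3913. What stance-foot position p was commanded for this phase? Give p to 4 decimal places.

p = 0.3017

ωT = 3.3952·0.295 = 1.001584; cosh(ωT) = 1.544944, sinh(ωT) = 1.177647
x(T) = p + (x₀−p)·cosh(ωT) + (ẋ₀/ω)·sinh(ωT) ⇒ p·(1 − cosh) = x(T) − x₀·cosh − (ẋ₀/ω)·sinh
numerator   = 0.3913 − (0.2178)·1.544944 − (0.6320/3.3952)·1.177647 = -0.164402
denominator = 1 − 1.544944 = -0.544944
p = -0.164402 / -0.544944 = 0.3017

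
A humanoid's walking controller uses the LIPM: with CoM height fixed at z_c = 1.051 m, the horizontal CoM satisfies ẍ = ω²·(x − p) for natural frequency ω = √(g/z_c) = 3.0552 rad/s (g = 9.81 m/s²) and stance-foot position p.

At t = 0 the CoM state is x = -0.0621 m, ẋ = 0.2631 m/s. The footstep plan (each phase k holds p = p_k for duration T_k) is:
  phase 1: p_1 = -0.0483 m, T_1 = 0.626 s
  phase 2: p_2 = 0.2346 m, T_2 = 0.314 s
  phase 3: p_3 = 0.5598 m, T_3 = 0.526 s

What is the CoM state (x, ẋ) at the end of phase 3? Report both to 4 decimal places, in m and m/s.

phase 1: p=-0.0483, T=0.626, ωT=1.912555, cosh=3.459034, sinh=3.311332; start (x,ẋ)=(-0.062100, 0.263100) → end (x,ẋ)=(0.189122, 0.770460)
phase 2: p=0.2346, T=0.314, ωT=0.959333, cosh=1.496551, sinh=1.113403; start (x,ẋ)=(0.189122, 0.770460) → end (x,ẋ)=(0.447318, 0.998333)
phase 3: p=0.5598, T=0.526, ωT=1.607035, cosh=2.594241, sinh=2.393760; start (x,ẋ)=(0.447318, 0.998333) → end (x,ẋ)=(1.050193, 1.767291)

x = 1.0502, ẋ = 1.7673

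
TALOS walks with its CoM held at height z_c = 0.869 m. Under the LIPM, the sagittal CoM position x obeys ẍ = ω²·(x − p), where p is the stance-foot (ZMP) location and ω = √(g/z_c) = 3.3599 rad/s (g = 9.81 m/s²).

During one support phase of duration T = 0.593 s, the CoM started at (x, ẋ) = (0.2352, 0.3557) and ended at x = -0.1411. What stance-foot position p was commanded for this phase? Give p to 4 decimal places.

p = 0.5121

ωT = 3.3599·0.593 = 1.992421; cosh(ωT) = 3.734814, sinh(ωT) = 3.598449
x(T) = p + (x₀−p)·cosh(ωT) + (ẋ₀/ω)·sinh(ωT) ⇒ p·(1 − cosh) = x(T) − x₀·cosh − (ẋ₀/ω)·sinh
numerator   = -0.1411 − (0.2352)·3.734814 − (0.3557/3.3599)·3.598449 = -1.400483
denominator = 1 − 3.734814 = -2.734814
p = -1.400483 / -2.734814 = 0.5121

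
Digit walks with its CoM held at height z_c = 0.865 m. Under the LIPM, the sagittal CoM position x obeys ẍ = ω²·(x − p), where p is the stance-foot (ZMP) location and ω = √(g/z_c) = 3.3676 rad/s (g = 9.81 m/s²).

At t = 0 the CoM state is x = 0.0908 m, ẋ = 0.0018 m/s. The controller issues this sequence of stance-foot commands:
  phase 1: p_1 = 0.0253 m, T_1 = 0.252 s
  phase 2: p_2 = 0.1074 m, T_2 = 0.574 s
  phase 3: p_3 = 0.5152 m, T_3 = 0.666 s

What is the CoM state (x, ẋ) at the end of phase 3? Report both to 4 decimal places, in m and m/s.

phase 1: p=0.0253, T=0.252, ωT=0.848635, cosh=1.382227, sinh=0.954229; start (x,ẋ)=(0.090800, 0.001800) → end (x,ẋ)=(0.116346, 0.212970)
phase 2: p=0.1074, T=0.574, ωT=1.933002, cosh=3.527470, sinh=3.382757; start (x,ẋ)=(0.116346, 0.212970) → end (x,ẋ)=(0.352885, 0.853154)
phase 3: p=0.5152, T=0.666, ωT=2.242822, cosh=4.763016, sinh=4.656857; start (x,ẋ)=(0.352885, 0.853154) → end (x,ẋ)=(0.921866, 1.518086)

x = 0.9219, ẋ = 1.5181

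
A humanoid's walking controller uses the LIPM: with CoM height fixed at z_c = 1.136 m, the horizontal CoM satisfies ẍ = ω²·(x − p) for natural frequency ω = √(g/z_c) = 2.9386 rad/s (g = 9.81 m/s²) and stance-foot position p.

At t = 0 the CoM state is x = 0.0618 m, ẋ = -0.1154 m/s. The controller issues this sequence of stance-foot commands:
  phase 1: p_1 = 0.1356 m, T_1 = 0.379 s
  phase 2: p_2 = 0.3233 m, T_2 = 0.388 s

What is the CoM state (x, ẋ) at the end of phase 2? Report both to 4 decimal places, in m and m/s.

x = -0.5405, ẋ = -2.3514

phase 1: p=0.1356, T=0.379, ωT=1.113729, cosh=1.687014, sinh=1.358682; start (x,ẋ)=(0.061800, -0.115400) → end (x,ẋ)=(-0.042258, -0.489337)
phase 2: p=0.3233, T=0.388, ωT=1.140177, cosh=1.723542, sinh=1.403779; start (x,ẋ)=(-0.042258, -0.489337) → end (x,ẋ)=(-0.540512, -2.351371)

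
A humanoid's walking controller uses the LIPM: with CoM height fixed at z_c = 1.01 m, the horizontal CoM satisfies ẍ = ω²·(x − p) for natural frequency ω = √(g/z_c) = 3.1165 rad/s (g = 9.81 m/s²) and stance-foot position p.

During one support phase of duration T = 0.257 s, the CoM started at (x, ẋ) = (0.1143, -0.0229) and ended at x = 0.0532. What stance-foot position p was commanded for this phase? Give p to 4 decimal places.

ωT = 3.1165·0.257 = 0.800940; cosh(ωT) = 1.338271, sinh(ωT) = 0.889364
x(T) = p + (x₀−p)·cosh(ωT) + (ẋ₀/ω)·sinh(ωT) ⇒ p·(1 − cosh) = x(T) − x₀·cosh − (ẋ₀/ω)·sinh
numerator   = 0.0532 − (0.1143)·1.338271 − (-0.0229/3.1165)·0.889364 = -0.093229
denominator = 1 − 1.338271 = -0.338271
p = -0.093229 / -0.338271 = 0.2756

p = 0.2756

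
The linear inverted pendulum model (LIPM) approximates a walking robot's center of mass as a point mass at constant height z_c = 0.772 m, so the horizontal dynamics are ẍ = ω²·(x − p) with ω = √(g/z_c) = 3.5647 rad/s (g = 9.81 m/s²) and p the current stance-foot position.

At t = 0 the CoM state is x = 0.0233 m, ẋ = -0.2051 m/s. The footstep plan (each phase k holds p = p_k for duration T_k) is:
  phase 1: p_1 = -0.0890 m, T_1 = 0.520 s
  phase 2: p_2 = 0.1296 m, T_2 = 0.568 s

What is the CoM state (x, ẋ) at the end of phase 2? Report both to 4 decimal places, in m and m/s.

phase 1: p=-0.0890, T=0.520, ωT=1.853644, cosh=3.269851, sinh=3.113186; start (x,ẋ)=(0.023300, -0.205100) → end (x,ẋ)=(0.099083, 0.575611)
phase 2: p=0.1296, T=0.568, ωT=2.024750, cosh=3.853121, sinh=3.721094; start (x,ẋ)=(0.099083, 0.575611) → end (x,ẋ)=(0.612878, 1.813101)

x = 0.6129, ẋ = 1.8131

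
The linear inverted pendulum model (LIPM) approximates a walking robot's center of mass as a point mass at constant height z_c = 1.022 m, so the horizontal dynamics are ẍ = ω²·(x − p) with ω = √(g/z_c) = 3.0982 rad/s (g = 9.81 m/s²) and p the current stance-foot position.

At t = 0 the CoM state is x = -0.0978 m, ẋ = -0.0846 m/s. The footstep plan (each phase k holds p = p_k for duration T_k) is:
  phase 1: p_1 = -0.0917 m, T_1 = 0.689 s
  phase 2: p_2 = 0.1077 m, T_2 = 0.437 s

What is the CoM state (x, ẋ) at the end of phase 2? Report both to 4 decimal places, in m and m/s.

x = -0.8507, ẋ = -2.8117

phase 1: p=-0.0917, T=0.689, ωT=2.134660, cosh=4.286227, sinh=4.167943; start (x,ẋ)=(-0.097800, -0.084600) → end (x,ẋ)=(-0.231657, -0.441385)
phase 2: p=0.1077, T=0.437, ωT=1.353913, cosh=2.065389, sinh=1.807162; start (x,ẋ)=(-0.231657, -0.441385) → end (x,ẋ)=(-0.850661, -2.811671)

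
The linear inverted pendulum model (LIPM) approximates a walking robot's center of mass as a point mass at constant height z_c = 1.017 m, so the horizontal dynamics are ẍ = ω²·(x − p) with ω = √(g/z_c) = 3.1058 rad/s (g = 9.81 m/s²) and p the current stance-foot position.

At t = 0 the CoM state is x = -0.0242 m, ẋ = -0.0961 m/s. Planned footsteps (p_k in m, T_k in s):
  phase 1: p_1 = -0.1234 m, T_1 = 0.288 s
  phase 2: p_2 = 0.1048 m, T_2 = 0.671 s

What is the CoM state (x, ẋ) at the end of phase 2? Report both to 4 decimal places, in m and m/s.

x = -0.1522, ẋ = -0.7304

phase 1: p=-0.1234, T=0.288, ωT=0.894470, cosh=1.427432, sinh=1.018608; start (x,ẋ)=(-0.024200, -0.096100) → end (x,ẋ)=(-0.013317, 0.176652)
phase 2: p=0.1048, T=0.671, ωT=2.083992, cosh=4.080459, sinh=3.956026; start (x,ẋ)=(-0.013317, 0.176652) → end (x,ẋ)=(-0.152159, -0.730433)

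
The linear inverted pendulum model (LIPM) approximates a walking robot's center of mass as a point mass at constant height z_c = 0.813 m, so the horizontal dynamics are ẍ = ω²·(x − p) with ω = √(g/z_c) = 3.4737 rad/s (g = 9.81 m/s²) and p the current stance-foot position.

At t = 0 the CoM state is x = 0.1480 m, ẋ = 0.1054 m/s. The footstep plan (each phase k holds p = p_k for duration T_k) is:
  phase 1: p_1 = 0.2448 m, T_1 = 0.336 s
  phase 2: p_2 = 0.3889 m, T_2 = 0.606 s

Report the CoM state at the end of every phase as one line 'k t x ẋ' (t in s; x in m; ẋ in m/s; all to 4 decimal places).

phase 1: p=0.2448, T=0.336, ωT=1.167163, cosh=1.762057, sinh=1.450808; start (x,ẋ)=(0.148000, 0.105400) → end (x,ẋ)=(0.118254, -0.302120)
phase 2: p=0.3889, T=0.606, ωT=2.105062, cosh=4.164726, sinh=4.042888; start (x,ẋ)=(0.118254, -0.302120) → end (x,ẋ)=(-1.089891, -5.059142)

1 0.3360 0.1183 -0.3021
2 0.9420 -1.0899 -5.0591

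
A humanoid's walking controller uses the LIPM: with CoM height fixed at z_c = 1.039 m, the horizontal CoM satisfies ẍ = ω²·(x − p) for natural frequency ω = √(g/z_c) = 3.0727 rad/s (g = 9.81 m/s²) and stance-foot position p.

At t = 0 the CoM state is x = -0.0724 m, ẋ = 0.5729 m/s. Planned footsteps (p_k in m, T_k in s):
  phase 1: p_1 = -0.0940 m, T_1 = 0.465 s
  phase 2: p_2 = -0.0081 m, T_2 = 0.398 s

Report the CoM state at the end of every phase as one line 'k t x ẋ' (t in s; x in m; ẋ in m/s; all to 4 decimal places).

phase 1: p=-0.0940, T=0.465, ωT=1.428806, cosh=2.206653, sinh=1.967058; start (x,ẋ)=(-0.072400, 0.572900) → end (x,ẋ)=(0.320418, 1.394746)
phase 2: p=-0.0081, T=0.398, ωT=1.222935, cosh=1.845754, sinh=1.551389; start (x,ẋ)=(0.320418, 1.394746) → end (x,ẋ)=(1.302463, 4.140389)

1 0.4650 0.3204 1.3947
2 0.8630 1.3025 4.1404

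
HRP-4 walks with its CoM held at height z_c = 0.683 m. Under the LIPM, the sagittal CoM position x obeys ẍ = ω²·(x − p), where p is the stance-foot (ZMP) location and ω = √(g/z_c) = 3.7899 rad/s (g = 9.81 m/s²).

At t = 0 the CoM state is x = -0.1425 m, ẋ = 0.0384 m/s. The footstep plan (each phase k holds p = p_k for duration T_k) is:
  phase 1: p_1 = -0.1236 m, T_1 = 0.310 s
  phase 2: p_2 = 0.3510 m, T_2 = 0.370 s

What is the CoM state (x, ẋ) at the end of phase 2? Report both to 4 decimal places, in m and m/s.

phase 1: p=-0.1236, T=0.310, ωT=1.174869, cosh=1.773289, sinh=1.464430; start (x,ẋ)=(-0.142500, 0.038400) → end (x,ẋ)=(-0.142277, -0.036801)
phase 2: p=0.3510, T=0.370, ωT=1.402263, cosh=2.155213, sinh=1.909174; start (x,ẋ)=(-0.142277, -0.036801) → end (x,ẋ)=(-0.730657, -3.648461)

x = -0.7307, ẋ = -3.6485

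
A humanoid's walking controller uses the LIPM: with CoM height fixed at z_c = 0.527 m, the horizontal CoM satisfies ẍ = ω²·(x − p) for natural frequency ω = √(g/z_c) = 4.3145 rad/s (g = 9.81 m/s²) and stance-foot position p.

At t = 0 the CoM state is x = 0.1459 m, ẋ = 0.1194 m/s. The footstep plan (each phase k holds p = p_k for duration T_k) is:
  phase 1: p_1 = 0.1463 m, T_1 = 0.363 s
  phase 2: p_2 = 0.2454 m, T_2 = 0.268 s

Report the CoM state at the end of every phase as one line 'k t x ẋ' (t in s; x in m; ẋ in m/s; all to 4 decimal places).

1 0.3630 0.2087 0.2944
2 0.6310 0.2789 0.2872

phase 1: p=0.1463, T=0.363, ωT=1.566163, cosh=2.498544, sinh=2.289699; start (x,ẋ)=(0.145900, 0.119400) → end (x,ẋ)=(0.208666, 0.294375)
phase 2: p=0.2454, T=0.268, ωT=1.156286, cosh=1.746380, sinh=1.431728; start (x,ẋ)=(0.208666, 0.294375) → end (x,ẋ)=(0.278934, 0.287177)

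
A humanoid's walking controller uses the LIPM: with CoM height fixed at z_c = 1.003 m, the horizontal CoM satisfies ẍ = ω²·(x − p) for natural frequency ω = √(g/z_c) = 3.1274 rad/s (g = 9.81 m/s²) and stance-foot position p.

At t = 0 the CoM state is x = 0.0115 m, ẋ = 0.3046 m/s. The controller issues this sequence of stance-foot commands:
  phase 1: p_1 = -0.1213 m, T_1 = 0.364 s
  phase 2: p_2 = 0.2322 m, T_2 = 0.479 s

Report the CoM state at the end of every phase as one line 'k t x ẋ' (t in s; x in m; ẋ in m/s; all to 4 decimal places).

phase 1: p=-0.1213, T=0.364, ωT=1.138374, cosh=1.721013, sinh=1.400674; start (x,ẋ)=(0.011500, 0.304600) → end (x,ẋ)=(0.243672, 1.105947)
phase 2: p=0.2322, T=0.479, ωT=1.498025, cosh=2.348208, sinh=2.124637; start (x,ẋ)=(0.243672, 1.105947) → end (x,ẋ)=(1.010477, 2.673221)

1 0.3640 0.2437 1.1059
2 0.8430 1.0105 2.6732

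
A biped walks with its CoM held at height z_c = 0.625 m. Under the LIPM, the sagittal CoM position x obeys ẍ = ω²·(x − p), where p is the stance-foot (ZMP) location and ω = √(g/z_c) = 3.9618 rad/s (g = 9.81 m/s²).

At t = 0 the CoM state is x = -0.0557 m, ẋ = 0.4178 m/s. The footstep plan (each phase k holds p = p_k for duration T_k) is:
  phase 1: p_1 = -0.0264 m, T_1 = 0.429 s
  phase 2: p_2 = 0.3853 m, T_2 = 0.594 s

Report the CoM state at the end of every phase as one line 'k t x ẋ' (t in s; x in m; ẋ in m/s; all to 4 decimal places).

phase 1: p=-0.0264, T=0.429, ωT=1.699612, cosh=2.827290, sinh=2.644535; start (x,ẋ)=(-0.055700, 0.417800) → end (x,ẋ)=(0.169645, 0.874262)
phase 2: p=0.3853, T=0.594, ωT=2.353309, cosh=5.307690, sinh=5.212636; start (x,ẋ)=(0.169645, 0.874262) → end (x,ẋ)=(0.390960, 0.186739)

1 0.4290 0.1696 0.8743
2 1.0230 0.3910 0.1867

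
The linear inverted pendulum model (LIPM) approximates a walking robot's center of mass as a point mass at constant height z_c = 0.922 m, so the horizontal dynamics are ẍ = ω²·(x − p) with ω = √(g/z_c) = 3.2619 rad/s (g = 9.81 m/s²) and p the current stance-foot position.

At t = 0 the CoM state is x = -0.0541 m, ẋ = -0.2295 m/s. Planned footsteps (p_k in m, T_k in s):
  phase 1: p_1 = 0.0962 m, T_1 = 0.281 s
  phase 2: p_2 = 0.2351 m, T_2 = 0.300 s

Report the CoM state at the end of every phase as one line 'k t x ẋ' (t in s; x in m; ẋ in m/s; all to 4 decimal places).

phase 1: p=0.0962, T=0.281, ωT=0.916594, cosh=1.450318, sinh=1.050440; start (x,ẋ)=(-0.054100, -0.229500) → end (x,ẋ)=(-0.195689, -0.847840)
phase 2: p=0.2351, T=0.300, ωT=0.978570, cosh=1.518248, sinh=1.142400; start (x,ẋ)=(-0.195689, -0.847840) → end (x,ẋ)=(-0.715881, -2.892524)

1 0.2810 -0.1957 -0.8478
2 0.5810 -0.7159 -2.8925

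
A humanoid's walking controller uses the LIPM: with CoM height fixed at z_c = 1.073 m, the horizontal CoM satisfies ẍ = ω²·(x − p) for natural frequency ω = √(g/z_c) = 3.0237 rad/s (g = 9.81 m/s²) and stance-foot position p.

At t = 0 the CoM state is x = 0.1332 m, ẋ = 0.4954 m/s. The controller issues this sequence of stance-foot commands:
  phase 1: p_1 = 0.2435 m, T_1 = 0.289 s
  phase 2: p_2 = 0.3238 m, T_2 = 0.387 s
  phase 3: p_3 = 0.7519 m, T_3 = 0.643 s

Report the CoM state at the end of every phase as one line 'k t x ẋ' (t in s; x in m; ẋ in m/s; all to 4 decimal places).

1 0.2890 0.2504 0.3669
2 0.6760 0.3709 0.3251
3 1.3190 -0.2386 -2.7835

phase 1: p=0.2435, T=0.289, ωT=0.873849, cosh=1.406729, sinh=0.989387; start (x,ẋ)=(0.133200, 0.495400) → end (x,ẋ)=(0.250438, 0.366919)
phase 2: p=0.3238, T=0.387, ωT=1.170172, cosh=1.766430, sinh=1.456116; start (x,ẋ)=(0.250438, 0.366919) → end (x,ẋ)=(0.370908, 0.325134)
phase 3: p=0.7519, T=0.643, ωT=1.944239, cosh=3.565704, sinh=3.422608; start (x,ẋ)=(0.370908, 0.325134) → end (x,ẋ)=(-0.238578, -2.783536)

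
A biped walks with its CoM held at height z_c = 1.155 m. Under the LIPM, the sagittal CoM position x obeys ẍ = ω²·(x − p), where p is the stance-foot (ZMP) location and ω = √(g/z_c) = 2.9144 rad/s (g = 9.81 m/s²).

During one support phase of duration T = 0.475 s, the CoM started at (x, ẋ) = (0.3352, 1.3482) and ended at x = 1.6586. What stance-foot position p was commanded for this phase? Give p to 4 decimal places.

ωT = 2.9144·0.475 = 1.384340; cosh(ωT) = 2.121340, sinh(ωT) = 1.870851
x(T) = p + (x₀−p)·cosh(ωT) + (ẋ₀/ω)·sinh(ωT) ⇒ p·(1 − cosh) = x(T) − x₀·cosh − (ẋ₀/ω)·sinh
numerator   = 1.6586 − (0.3352)·2.121340 − (1.3482/2.9144)·1.870851 = 0.082072
denominator = 1 − 2.121340 = -1.121340
p = 0.082072 / -1.121340 = -0.0732

p = -0.0732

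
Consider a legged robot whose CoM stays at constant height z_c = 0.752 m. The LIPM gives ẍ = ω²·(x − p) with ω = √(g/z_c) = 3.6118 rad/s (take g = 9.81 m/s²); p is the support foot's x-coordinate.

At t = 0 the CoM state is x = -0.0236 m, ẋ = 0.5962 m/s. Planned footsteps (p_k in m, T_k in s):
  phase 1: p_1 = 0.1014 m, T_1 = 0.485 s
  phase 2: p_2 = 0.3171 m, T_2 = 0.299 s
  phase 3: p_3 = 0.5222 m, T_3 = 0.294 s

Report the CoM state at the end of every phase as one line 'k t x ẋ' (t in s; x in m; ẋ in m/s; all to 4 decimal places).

1 0.4850 0.1917 0.5080
2 0.7840 0.2944 0.2444
3 1.0780 0.2396 -0.6515

phase 1: p=0.1014, T=0.485, ωT=1.751723, cosh=2.969001, sinh=2.795526; start (x,ẋ)=(-0.023600, 0.596200) → end (x,ẋ)=(0.191733, 0.508008)
phase 2: p=0.3171, T=0.299, ωT=1.079928, cosh=1.642044, sinh=1.302424; start (x,ẋ)=(0.191733, 0.508008) → end (x,ẋ)=(0.294430, 0.244431)
phase 3: p=0.5222, T=0.294, ωT=1.061869, cosh=1.618790, sinh=1.272981; start (x,ẋ)=(0.294430, 0.244431) → end (x,ẋ)=(0.239638, -0.651547)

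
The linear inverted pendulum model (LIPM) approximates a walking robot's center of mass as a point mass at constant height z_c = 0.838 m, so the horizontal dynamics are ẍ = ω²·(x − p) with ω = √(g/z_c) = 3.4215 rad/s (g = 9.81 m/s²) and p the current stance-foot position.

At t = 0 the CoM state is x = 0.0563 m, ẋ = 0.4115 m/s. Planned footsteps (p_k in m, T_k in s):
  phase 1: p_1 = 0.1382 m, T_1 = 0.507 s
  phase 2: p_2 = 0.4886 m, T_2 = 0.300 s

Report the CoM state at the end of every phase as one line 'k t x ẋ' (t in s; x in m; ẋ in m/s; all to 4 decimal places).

1 0.5070 0.2291 0.4330
2 0.8070 0.2339 -0.3982

phase 1: p=0.1382, T=0.507, ωT=1.734700, cosh=2.921842, sinh=2.745389; start (x,ẋ)=(0.056300, 0.411500) → end (x,ẋ)=(0.229086, 0.433023)
phase 2: p=0.4886, T=0.300, ωT=1.026450, cosh=1.574708, sinh=1.216432; start (x,ẋ)=(0.229086, 0.433023) → end (x,ẋ)=(0.233892, -0.398218)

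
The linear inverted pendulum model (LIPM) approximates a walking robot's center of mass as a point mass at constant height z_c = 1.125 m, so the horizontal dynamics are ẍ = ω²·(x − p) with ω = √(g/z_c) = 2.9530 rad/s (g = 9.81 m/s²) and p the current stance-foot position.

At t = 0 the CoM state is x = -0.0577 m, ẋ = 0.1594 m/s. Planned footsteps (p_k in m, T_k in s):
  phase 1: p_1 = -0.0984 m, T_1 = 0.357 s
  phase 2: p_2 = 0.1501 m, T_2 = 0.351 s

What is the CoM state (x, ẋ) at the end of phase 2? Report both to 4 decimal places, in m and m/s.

phase 1: p=-0.0984, T=0.357, ωT=1.054221, cosh=1.609101, sinh=1.260637; start (x,ẋ)=(-0.057700, 0.159400) → end (x,ẋ)=(0.035138, 0.408003)
phase 2: p=0.1501, T=0.351, ωT=1.036503, cosh=1.587017, sinh=1.232324; start (x,ẋ)=(0.035138, 0.408003) → end (x,ẋ)=(0.137919, 0.229156)

x = 0.1379, ẋ = 0.2292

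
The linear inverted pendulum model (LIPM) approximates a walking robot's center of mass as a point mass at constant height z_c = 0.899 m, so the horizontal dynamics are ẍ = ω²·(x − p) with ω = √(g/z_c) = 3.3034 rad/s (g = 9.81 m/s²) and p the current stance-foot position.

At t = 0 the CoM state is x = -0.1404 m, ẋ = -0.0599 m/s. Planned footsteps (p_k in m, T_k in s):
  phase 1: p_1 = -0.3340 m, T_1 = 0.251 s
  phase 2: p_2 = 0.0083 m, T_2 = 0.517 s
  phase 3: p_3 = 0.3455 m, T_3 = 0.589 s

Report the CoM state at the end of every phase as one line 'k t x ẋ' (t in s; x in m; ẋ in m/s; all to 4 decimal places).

phase 1: p=-0.3340, T=0.251, ωT=0.829153, cosh=1.363898, sinh=0.927480; start (x,ẋ)=(-0.140400, -0.059900) → end (x,ẋ)=(-0.086767, 0.511461)
phase 2: p=0.0083, T=0.517, ωT=1.707858, cosh=2.849192, sinh=2.667938; start (x,ẋ)=(-0.086767, 0.511461) → end (x,ẋ)=(0.150509, 0.619399)
phase 3: p=0.3455, T=0.589, ωT=1.945703, cosh=3.570717, sinh=3.427830; start (x,ẋ)=(0.150509, 0.619399) → end (x,ẋ)=(0.291973, 0.003720)

1 0.2510 -0.0868 0.5115
2 0.7680 0.1505 0.6194
3 1.3570 0.2920 0.0037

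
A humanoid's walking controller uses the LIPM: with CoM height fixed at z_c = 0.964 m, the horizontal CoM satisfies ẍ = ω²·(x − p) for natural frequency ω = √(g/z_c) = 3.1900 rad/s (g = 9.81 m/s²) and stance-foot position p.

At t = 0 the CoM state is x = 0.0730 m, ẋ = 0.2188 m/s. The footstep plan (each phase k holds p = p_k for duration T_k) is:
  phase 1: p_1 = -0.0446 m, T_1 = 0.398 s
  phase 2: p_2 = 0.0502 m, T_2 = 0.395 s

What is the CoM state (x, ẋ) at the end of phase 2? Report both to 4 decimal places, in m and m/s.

x = 1.0399, ẋ = 3.2304

phase 1: p=-0.0446, T=0.398, ωT=1.269620, cosh=1.920219, sinh=1.639281; start (x,ẋ)=(0.073000, 0.218800) → end (x,ẋ)=(0.293655, 1.035110)
phase 2: p=0.0502, T=0.395, ωT=1.260050, cosh=1.904619, sinh=1.620979; start (x,ẋ)=(0.293655, 1.035110) → end (x,ẋ)=(1.039874, 3.230377)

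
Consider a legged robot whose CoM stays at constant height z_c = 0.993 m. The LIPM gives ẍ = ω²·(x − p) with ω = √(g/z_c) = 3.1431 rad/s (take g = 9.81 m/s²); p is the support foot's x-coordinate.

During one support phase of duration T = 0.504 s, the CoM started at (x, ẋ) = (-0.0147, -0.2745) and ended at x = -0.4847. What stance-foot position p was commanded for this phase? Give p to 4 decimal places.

ωT = 3.1431·0.504 = 1.584122; cosh(ωT) = 2.540069, sinh(ωT) = 2.334942
x(T) = p + (x₀−p)·cosh(ωT) + (ẋ₀/ω)·sinh(ωT) ⇒ p·(1 − cosh) = x(T) − x₀·cosh − (ẋ₀/ω)·sinh
numerator   = -0.4847 − (-0.0147)·2.540069 − (-0.2745/3.1431)·2.334942 = -0.243441
denominator = 1 − 2.540069 = -1.540069
p = -0.243441 / -1.540069 = 0.1581

p = 0.1581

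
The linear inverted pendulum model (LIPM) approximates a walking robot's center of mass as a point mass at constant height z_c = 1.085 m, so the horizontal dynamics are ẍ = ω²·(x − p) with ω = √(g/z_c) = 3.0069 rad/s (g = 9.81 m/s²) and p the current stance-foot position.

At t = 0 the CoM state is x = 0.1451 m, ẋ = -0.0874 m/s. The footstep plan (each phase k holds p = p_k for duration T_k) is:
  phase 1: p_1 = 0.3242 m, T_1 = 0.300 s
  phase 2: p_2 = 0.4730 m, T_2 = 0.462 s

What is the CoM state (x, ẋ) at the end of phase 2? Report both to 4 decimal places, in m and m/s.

x = -0.8807, ẋ = -3.9133

phase 1: p=0.3242, T=0.300, ωT=0.902070, cosh=1.435214, sinh=1.029485; start (x,ẋ)=(0.145100, -0.087400) → end (x,ẋ)=(0.037230, -0.679852)
phase 2: p=0.4730, T=0.462, ωT=1.389188, cosh=2.130434, sinh=1.881156; start (x,ẋ)=(0.037230, -0.679852) → end (x,ẋ)=(-0.880705, -3.913294)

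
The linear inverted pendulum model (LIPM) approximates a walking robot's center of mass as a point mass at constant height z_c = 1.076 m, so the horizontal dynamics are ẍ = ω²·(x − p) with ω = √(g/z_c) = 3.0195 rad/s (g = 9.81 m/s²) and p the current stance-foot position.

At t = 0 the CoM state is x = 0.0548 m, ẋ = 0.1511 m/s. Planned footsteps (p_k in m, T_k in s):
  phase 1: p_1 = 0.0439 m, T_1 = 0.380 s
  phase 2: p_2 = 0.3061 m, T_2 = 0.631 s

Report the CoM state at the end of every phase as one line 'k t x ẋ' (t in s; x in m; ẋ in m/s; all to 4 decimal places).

phase 1: p=0.0439, T=0.380, ωT=1.147410, cosh=1.733741, sinh=1.416283; start (x,ẋ)=(0.054800, 0.151100) → end (x,ẋ)=(0.133671, 0.308582)
phase 2: p=0.3061, T=0.631, ωT=1.905304, cosh=3.435116, sinh=3.286338; start (x,ẋ)=(0.133671, 0.308582) → end (x,ẋ)=(0.049637, -0.651020)

1 0.3800 0.1337 0.3086
2 1.0110 0.0496 -0.6510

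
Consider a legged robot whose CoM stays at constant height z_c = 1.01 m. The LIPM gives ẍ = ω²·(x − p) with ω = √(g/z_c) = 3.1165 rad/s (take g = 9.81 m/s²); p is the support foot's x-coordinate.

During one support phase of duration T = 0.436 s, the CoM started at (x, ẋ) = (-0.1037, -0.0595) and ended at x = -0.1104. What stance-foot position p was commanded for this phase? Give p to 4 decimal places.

p = -0.1298

ωT = 3.1165·0.436 = 1.358794; cosh(ωT) = 2.074234, sinh(ωT) = 1.817263
x(T) = p + (x₀−p)·cosh(ωT) + (ẋ₀/ω)·sinh(ωT) ⇒ p·(1 − cosh) = x(T) − x₀·cosh − (ẋ₀/ω)·sinh
numerator   = -0.1104 − (-0.1037)·2.074234 − (-0.0595/3.1165)·1.817263 = 0.139393
denominator = 1 − 2.074234 = -1.074234
p = 0.139393 / -1.074234 = -0.1298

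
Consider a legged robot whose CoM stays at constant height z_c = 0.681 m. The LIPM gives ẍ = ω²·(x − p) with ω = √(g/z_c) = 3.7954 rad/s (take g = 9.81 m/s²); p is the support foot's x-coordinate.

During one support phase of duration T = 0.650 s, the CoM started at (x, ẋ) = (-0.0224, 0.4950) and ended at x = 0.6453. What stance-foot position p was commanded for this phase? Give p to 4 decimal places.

ωT = 3.7954·0.650 = 2.467010; cosh(ωT) = 5.935994, sinh(ωT) = 5.851156
x(T) = p + (x₀−p)·cosh(ωT) + (ẋ₀/ω)·sinh(ωT) ⇒ p·(1 − cosh) = x(T) − x₀·cosh − (ẋ₀/ω)·sinh
numerator   = 0.6453 − (-0.0224)·5.935994 − (0.4950/3.7954)·5.851156 = 0.015152
denominator = 1 − 5.935994 = -4.935994
p = 0.015152 / -4.935994 = -0.0031

p = -0.0031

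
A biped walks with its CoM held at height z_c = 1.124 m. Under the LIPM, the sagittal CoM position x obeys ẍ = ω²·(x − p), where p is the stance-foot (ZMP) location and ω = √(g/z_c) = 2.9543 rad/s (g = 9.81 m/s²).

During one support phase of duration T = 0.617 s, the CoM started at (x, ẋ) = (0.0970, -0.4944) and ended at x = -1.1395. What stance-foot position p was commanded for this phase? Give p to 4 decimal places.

p = 0.4336

ωT = 2.9543·0.617 = 1.822803; cosh(ωT) = 3.175378, sinh(ωT) = 3.013805
x(T) = p + (x₀−p)·cosh(ωT) + (ẋ₀/ω)·sinh(ωT) ⇒ p·(1 − cosh) = x(T) − x₀·cosh − (ẋ₀/ω)·sinh
numerator   = -1.1395 − (0.0970)·3.175378 − (-0.4944/2.9543)·3.013805 = -0.943153
denominator = 1 − 3.175378 = -2.175378
p = -0.943153 / -2.175378 = 0.4336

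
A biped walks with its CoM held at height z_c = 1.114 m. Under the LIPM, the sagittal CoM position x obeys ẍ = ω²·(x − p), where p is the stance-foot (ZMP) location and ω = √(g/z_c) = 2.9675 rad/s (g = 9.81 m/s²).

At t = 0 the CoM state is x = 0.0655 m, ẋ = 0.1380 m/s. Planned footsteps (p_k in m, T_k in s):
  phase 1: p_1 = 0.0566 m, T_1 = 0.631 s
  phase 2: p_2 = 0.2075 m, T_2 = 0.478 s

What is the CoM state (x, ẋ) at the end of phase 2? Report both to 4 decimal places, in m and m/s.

phase 1: p=0.0566, T=0.631, ωT=1.872492, cosh=3.329114, sinh=3.175374; start (x,ẋ)=(0.065500, 0.138000) → end (x,ẋ)=(0.233896, 0.543282)
phase 2: p=0.2075, T=0.478, ωT=1.418465, cosh=2.186430, sinh=1.944345; start (x,ẋ)=(0.233896, 0.543282) → end (x,ẋ)=(0.621178, 1.340149)

x = 0.6212, ẋ = 1.3401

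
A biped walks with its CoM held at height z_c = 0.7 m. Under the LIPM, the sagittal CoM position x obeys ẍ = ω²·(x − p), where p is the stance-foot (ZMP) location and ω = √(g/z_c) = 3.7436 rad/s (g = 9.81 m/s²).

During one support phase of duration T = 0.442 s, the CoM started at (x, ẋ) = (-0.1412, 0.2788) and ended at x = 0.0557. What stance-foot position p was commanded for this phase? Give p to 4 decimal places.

ωT = 3.7436·0.442 = 1.654671; cosh(ωT) = 2.711257, sinh(ωT) = 2.520102
x(T) = p + (x₀−p)·cosh(ωT) + (ẋ₀/ω)·sinh(ωT) ⇒ p·(1 − cosh) = x(T) − x₀·cosh − (ẋ₀/ω)·sinh
numerator   = 0.0557 − (-0.1412)·2.711257 − (0.2788/3.7436)·2.520102 = 0.250848
denominator = 1 − 2.711257 = -1.711257
p = 0.250848 / -1.711257 = -0.1466

p = -0.1466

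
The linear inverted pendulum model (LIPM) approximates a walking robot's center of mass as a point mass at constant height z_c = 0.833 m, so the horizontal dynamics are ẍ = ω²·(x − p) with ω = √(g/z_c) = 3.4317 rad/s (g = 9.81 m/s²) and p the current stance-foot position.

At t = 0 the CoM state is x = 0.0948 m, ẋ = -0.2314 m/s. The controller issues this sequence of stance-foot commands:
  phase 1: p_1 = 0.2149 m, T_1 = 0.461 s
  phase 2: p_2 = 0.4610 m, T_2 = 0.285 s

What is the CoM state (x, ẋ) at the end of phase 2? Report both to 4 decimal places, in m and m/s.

phase 1: p=0.2149, T=0.461, ωT=1.582014, cosh=2.535151, sinh=2.329591; start (x,ẋ)=(0.094800, -0.231400) → end (x,ẋ)=(-0.246656, -1.546768)
phase 2: p=0.4610, T=0.285, ωT=0.978034, cosh=1.517637, sinh=1.141587; start (x,ẋ)=(-0.246656, -1.546768) → end (x,ẋ)=(-1.127512, -5.119737)

x = -1.1275, ẋ = -5.1197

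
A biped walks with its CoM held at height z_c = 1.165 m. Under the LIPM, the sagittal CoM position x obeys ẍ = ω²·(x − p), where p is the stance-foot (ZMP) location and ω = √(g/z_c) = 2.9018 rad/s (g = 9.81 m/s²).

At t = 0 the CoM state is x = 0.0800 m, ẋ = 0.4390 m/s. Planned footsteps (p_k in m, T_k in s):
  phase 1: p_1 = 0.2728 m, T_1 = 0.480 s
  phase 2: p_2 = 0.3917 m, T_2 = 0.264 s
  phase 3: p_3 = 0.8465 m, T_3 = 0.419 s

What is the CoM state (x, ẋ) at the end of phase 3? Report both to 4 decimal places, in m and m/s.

phase 1: p=0.2728, T=0.480, ωT=1.392864, cosh=2.137364, sinh=1.889001; start (x,ẋ)=(0.080000, 0.439000) → end (x,ẋ)=(0.146495, -0.118531)
phase 2: p=0.3917, T=0.264, ωT=0.766075, cosh=1.308070, sinh=0.843236; start (x,ẋ)=(0.146495, -0.118531) → end (x,ẋ)=(0.036510, -0.755041)
phase 3: p=0.8465, T=0.419, ωT=1.215854, cosh=1.834815, sinh=1.538359; start (x,ẋ)=(0.036510, -0.755041) → end (x,ẋ)=(-1.039959, -5.001163)

x = -1.0400, ẋ = -5.0012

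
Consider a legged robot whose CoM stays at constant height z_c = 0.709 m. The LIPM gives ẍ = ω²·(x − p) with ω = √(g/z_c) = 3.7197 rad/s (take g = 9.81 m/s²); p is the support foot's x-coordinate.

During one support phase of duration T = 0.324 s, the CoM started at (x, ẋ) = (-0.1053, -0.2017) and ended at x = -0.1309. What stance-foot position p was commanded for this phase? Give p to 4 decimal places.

p = -0.1746

ωT = 3.7197·0.324 = 1.205183; cosh(ωT) = 1.818503, sinh(ωT) = 1.518866
x(T) = p + (x₀−p)·cosh(ωT) + (ẋ₀/ω)·sinh(ωT) ⇒ p·(1 − cosh) = x(T) − x₀·cosh − (ẋ₀/ω)·sinh
numerator   = -0.1309 − (-0.1053)·1.818503 − (-0.2017/3.7197)·1.518866 = 0.142949
denominator = 1 − 1.818503 = -0.818503
p = 0.142949 / -0.818503 = -0.1746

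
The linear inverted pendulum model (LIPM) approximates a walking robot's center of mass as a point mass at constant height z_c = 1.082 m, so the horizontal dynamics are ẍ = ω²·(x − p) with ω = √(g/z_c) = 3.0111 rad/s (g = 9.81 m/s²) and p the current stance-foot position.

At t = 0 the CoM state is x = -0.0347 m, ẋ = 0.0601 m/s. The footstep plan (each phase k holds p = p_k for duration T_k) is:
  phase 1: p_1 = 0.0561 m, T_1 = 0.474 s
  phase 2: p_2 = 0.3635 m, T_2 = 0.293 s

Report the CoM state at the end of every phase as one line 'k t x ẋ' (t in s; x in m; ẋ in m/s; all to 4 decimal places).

phase 1: p=0.0561, T=0.474, ωT=1.427261, cosh=2.203618, sinh=1.963653; start (x,ẋ)=(-0.034700, 0.060100) → end (x,ẋ)=(-0.104795, -0.404441)
phase 2: p=0.3635, T=0.293, ωT=0.882252, cosh=1.415093, sinh=1.001243; start (x,ẋ)=(-0.104795, -0.404441) → end (x,ẋ)=(-0.433665, -1.984157)

1 0.4740 -0.1048 -0.4044
2 0.7670 -0.4337 -1.9842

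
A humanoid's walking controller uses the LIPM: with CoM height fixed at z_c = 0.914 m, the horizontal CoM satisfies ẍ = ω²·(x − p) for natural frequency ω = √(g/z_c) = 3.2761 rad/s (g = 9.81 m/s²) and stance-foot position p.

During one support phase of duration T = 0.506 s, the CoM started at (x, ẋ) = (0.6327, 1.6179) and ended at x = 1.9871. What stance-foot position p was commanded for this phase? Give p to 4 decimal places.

ωT = 3.2761·0.506 = 1.657707; cosh(ωT) = 2.718919, sinh(ωT) = 2.528344
x(T) = p + (x₀−p)·cosh(ωT) + (ẋ₀/ω)·sinh(ωT) ⇒ p·(1 − cosh) = x(T) − x₀·cosh − (ẋ₀/ω)·sinh
numerator   = 1.9871 − (0.6327)·2.718919 − (1.6179/3.2761)·2.528344 = -0.981781
denominator = 1 − 2.718919 = -1.718919
p = -0.981781 / -1.718919 = 0.5712

p = 0.5712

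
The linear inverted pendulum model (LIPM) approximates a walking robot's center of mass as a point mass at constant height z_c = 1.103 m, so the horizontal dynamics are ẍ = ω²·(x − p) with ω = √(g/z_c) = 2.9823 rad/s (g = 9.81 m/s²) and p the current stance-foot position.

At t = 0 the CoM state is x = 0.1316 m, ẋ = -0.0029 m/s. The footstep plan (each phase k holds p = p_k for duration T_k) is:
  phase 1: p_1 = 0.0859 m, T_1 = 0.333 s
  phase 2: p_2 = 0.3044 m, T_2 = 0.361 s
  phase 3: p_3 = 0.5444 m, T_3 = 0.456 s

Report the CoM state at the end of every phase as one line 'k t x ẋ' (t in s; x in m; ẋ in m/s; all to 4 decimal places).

1 0.3330 0.1549 0.1543
2 0.6940 0.1267 -0.3255
3 1.1500 -0.5215 -2.9427

phase 1: p=0.0859, T=0.333, ωT=0.993106, cosh=1.535015, sinh=1.164591; start (x,ẋ)=(0.131600, -0.002900) → end (x,ẋ)=(0.154918, 0.154272)
phase 2: p=0.3044, T=0.361, ωT=1.076610, cosh=1.637732, sinh=1.296983; start (x,ẋ)=(0.154918, 0.154272) → end (x,ẋ)=(0.126680, -0.325540)
phase 3: p=0.5444, T=0.456, ωT=1.359929, cosh=2.076297, sinh=1.819618; start (x,ẋ)=(0.126680, -0.325540) → end (x,ẋ)=(-0.521536, -2.942738)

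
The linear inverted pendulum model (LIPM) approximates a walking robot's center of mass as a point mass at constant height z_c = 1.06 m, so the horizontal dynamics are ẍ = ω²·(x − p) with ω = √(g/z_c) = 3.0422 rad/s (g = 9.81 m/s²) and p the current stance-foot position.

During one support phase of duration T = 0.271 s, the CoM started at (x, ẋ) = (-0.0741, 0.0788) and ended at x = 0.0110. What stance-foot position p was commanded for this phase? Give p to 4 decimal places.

p = -0.2444

ωT = 3.0422·0.271 = 0.824436; cosh(ωT) = 1.359538, sinh(ωT) = 0.921056
x(T) = p + (x₀−p)·cosh(ωT) + (ẋ₀/ω)·sinh(ωT) ⇒ p·(1 − cosh) = x(T) − x₀·cosh − (ẋ₀/ω)·sinh
numerator   = 0.0110 − (-0.0741)·1.359538 − (0.0788/3.0422)·0.921056 = 0.087884
denominator = 1 − 1.359538 = -0.359538
p = 0.087884 / -0.359538 = -0.2444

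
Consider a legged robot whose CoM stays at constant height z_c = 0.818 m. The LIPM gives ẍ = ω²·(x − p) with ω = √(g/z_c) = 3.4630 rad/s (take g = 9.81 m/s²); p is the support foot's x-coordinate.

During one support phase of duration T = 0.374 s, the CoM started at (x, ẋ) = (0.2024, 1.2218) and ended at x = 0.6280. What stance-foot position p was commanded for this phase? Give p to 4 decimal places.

p = 0.3793

ωT = 3.4630·0.374 = 1.295162; cosh(ωT) = 1.962720, sinh(ωT) = 1.688867
x(T) = p + (x₀−p)·cosh(ωT) + (ẋ₀/ω)·sinh(ωT) ⇒ p·(1 − cosh) = x(T) − x₀·cosh − (ẋ₀/ω)·sinh
numerator   = 0.6280 − (0.2024)·1.962720 − (1.2218/3.4630)·1.688867 = -0.365113
denominator = 1 − 1.962720 = -0.962720
p = -0.365113 / -0.962720 = 0.3793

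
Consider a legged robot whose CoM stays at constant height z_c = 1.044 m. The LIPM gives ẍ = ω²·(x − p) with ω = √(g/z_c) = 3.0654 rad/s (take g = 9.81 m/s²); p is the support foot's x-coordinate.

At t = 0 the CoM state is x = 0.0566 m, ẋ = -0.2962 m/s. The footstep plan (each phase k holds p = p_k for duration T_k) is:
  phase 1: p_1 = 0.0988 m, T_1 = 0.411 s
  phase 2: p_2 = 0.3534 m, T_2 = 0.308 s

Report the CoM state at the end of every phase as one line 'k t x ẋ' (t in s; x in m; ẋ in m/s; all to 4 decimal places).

phase 1: p=0.0988, T=0.411, ωT=1.259879, cosh=1.904342, sinh=1.620654; start (x,ẋ)=(0.056600, -0.296200) → end (x,ẋ)=(-0.138162, -0.773714)
phase 2: p=0.3534, T=0.308, ωT=0.944143, cosh=1.479811, sinh=1.090799; start (x,ẋ)=(-0.138162, -0.773714) → end (x,ẋ)=(-0.649339, -2.788603)

1 0.4110 -0.1382 -0.7737
2 0.7190 -0.6493 -2.7886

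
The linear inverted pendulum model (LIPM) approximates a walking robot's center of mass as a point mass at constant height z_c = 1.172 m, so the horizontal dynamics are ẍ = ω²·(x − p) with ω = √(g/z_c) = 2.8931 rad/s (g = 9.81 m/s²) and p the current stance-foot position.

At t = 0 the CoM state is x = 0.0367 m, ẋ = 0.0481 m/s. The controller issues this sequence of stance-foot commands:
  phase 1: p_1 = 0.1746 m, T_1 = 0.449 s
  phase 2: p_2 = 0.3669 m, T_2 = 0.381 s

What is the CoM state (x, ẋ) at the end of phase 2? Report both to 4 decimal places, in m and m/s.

x = -0.6308, ẋ = -2.6612

phase 1: p=0.1746, T=0.449, ωT=1.299002, cosh=1.969220, sinh=1.696416; start (x,ẋ)=(0.036700, 0.048100) → end (x,ẋ)=(-0.068751, -0.582080)
phase 2: p=0.3669, T=0.381, ωT=1.102271, cosh=1.671556, sinh=1.339440; start (x,ẋ)=(-0.068751, -0.582080) → end (x,ẋ)=(-0.630806, -2.661187)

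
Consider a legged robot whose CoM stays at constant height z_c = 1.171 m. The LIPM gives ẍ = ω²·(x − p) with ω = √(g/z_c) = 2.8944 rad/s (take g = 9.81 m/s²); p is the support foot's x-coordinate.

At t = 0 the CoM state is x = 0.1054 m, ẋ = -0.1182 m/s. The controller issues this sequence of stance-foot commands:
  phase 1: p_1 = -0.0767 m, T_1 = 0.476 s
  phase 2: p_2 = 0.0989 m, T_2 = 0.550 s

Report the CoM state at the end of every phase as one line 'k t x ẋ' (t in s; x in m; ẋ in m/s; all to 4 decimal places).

phase 1: p=-0.0767, T=0.476, ωT=1.377734, cosh=2.109028, sinh=1.856879; start (x,ẋ)=(0.105400, -0.118200) → end (x,ẋ)=(0.231524, 0.729418)
phase 2: p=0.0989, T=0.550, ωT=1.591920, cosh=2.558354, sinh=2.354819; start (x,ẋ)=(0.231524, 0.729418) → end (x,ẋ)=(1.031637, 2.770045)

1 0.4760 0.2315 0.7294
2 1.0260 1.0316 2.7700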